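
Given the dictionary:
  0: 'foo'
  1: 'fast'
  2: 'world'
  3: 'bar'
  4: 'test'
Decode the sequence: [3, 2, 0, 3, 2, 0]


Look up each index in the dictionary:
  3 -> 'bar'
  2 -> 'world'
  0 -> 'foo'
  3 -> 'bar'
  2 -> 'world'
  0 -> 'foo'

Decoded: "bar world foo bar world foo"


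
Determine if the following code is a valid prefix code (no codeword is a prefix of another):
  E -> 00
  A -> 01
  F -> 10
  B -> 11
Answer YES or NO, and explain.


Checking each pair (does one codeword prefix another?):
  E='00' vs A='01': no prefix
  E='00' vs F='10': no prefix
  E='00' vs B='11': no prefix
  A='01' vs E='00': no prefix
  A='01' vs F='10': no prefix
  A='01' vs B='11': no prefix
  F='10' vs E='00': no prefix
  F='10' vs A='01': no prefix
  F='10' vs B='11': no prefix
  B='11' vs E='00': no prefix
  B='11' vs A='01': no prefix
  B='11' vs F='10': no prefix
No violation found over all pairs.

YES -- this is a valid prefix code. No codeword is a prefix of any other codeword.


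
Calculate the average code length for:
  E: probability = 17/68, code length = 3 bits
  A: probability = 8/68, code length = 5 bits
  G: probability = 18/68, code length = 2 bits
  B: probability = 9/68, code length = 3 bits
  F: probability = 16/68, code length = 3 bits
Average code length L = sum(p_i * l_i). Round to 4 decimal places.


Weighted contributions p_i * l_i:
  E: (17/68) * 3 = 51/68
  A: (8/68) * 5 = 40/68
  G: (18/68) * 2 = 36/68
  B: (9/68) * 3 = 27/68
  F: (16/68) * 3 = 48/68
Sum = (51 + 40 + 36 + 27 + 48)/68 = 202/68

L = 202/68 = 2.9706 bits/symbol


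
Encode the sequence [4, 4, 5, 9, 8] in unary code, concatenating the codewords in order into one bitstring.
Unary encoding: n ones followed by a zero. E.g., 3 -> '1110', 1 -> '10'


Encode each number as n ones followed by a terminating 0:
  4 -> 11110 (5 bits)
  4 -> 11110 (5 bits)
  5 -> 111110 (6 bits)
  9 -> 1111111110 (10 bits)
  8 -> 111111110 (9 bits)
Total length = 5 + 5 + 6 + 10 + 9 = 35 bits.

Unary([4, 4, 5, 9, 8]) = 11110111101111101111111110111111110 (35 bits)


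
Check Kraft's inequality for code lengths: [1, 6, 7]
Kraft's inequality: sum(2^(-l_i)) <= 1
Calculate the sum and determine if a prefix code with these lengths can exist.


Sum = 2^(-1) + 2^(-6) + 2^(-7)
    = 0.5 + 0.015625 + 0.0078125
    = 67/128 = 0.5234375
Since 0.5234375 <= 1, Kraft's inequality IS satisfied.
A prefix code with these lengths CAN exist.

Kraft sum = 0.5234375. Satisfied.


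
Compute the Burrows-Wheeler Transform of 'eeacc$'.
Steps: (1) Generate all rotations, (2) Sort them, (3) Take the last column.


Rotations (sorted):
  0: $eeacc -> last char: c
  1: acc$ee -> last char: e
  2: c$eeac -> last char: c
  3: cc$eea -> last char: a
  4: eacc$e -> last char: e
  5: eeacc$ -> last char: $


BWT = cecae$


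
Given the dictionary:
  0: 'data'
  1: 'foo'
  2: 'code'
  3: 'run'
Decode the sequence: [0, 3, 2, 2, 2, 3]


Look up each index in the dictionary:
  0 -> 'data'
  3 -> 'run'
  2 -> 'code'
  2 -> 'code'
  2 -> 'code'
  3 -> 'run'

Decoded: "data run code code code run"


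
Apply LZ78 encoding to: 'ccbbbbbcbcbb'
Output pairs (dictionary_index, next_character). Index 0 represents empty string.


LZ78 encoding steps:
Dictionary: {0: ''}
Step 1: w='' (idx 0), next='c' -> output (0, 'c'), add 'c' as idx 1
Step 2: w='c' (idx 1), next='b' -> output (1, 'b'), add 'cb' as idx 2
Step 3: w='' (idx 0), next='b' -> output (0, 'b'), add 'b' as idx 3
Step 4: w='b' (idx 3), next='b' -> output (3, 'b'), add 'bb' as idx 4
Step 5: w='b' (idx 3), next='c' -> output (3, 'c'), add 'bc' as idx 5
Step 6: w='bc' (idx 5), next='b' -> output (5, 'b'), add 'bcb' as idx 6
Step 7: w='b' (idx 3), end of input -> output (3, '')


Encoded: [(0, 'c'), (1, 'b'), (0, 'b'), (3, 'b'), (3, 'c'), (5, 'b'), (3, '')]


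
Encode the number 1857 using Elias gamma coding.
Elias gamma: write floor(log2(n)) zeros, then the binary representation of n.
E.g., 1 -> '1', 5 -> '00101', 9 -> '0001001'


num_bits = floor(log2(1857)) + 1 = 11
leading_zeros = num_bits - 1 = 10
binary(1857) = 11101000001

Elias gamma(1857) = '0000000000' + '11101000001' = 000000000011101000001 (21 bits)


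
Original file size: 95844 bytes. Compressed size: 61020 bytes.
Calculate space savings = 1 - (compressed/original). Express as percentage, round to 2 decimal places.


ratio = compressed/original = 61020/95844 = 0.63666
savings = 1 - ratio = 1 - 0.63666 = 0.36334
as a percentage: 0.36334 * 100 = 36.33%

Space savings = 1 - 61020/95844 = 36.33%


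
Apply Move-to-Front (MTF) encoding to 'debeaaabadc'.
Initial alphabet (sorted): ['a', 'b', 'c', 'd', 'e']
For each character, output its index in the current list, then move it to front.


MTF encoding:
'd': index 3 in ['a', 'b', 'c', 'd', 'e'] -> ['d', 'a', 'b', 'c', 'e']
'e': index 4 in ['d', 'a', 'b', 'c', 'e'] -> ['e', 'd', 'a', 'b', 'c']
'b': index 3 in ['e', 'd', 'a', 'b', 'c'] -> ['b', 'e', 'd', 'a', 'c']
'e': index 1 in ['b', 'e', 'd', 'a', 'c'] -> ['e', 'b', 'd', 'a', 'c']
'a': index 3 in ['e', 'b', 'd', 'a', 'c'] -> ['a', 'e', 'b', 'd', 'c']
'a': index 0 in ['a', 'e', 'b', 'd', 'c'] -> ['a', 'e', 'b', 'd', 'c']
'a': index 0 in ['a', 'e', 'b', 'd', 'c'] -> ['a', 'e', 'b', 'd', 'c']
'b': index 2 in ['a', 'e', 'b', 'd', 'c'] -> ['b', 'a', 'e', 'd', 'c']
'a': index 1 in ['b', 'a', 'e', 'd', 'c'] -> ['a', 'b', 'e', 'd', 'c']
'd': index 3 in ['a', 'b', 'e', 'd', 'c'] -> ['d', 'a', 'b', 'e', 'c']
'c': index 4 in ['d', 'a', 'b', 'e', 'c'] -> ['c', 'd', 'a', 'b', 'e']


Output: [3, 4, 3, 1, 3, 0, 0, 2, 1, 3, 4]


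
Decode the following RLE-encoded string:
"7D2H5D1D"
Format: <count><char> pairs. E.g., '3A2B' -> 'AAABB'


Expanding each <count><char> pair:
  7D -> 'DDDDDDD'
  2H -> 'HH'
  5D -> 'DDDDD'
  1D -> 'D'

Decoded = DDDDDDDHHDDDDDD


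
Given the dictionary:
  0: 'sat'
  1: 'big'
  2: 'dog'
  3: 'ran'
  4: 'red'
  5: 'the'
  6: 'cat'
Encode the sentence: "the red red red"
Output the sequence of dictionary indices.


Look up each word in the dictionary:
  'the' -> 5
  'red' -> 4
  'red' -> 4
  'red' -> 4

Encoded: [5, 4, 4, 4]


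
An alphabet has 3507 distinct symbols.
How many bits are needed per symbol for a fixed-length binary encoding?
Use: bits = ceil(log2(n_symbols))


log2(3507) = 11.776
Bracket: 2^11 = 2048 < 3507 <= 2^12 = 4096
So ceil(log2(3507)) = 12

bits = ceil(log2(3507)) = ceil(11.776) = 12 bits


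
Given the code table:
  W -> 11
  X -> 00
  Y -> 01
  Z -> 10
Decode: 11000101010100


Decoding:
11 -> W
00 -> X
01 -> Y
01 -> Y
01 -> Y
01 -> Y
00 -> X


Result: WXYYYYX


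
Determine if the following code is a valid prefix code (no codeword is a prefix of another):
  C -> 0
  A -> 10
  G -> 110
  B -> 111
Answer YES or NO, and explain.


Checking each pair (does one codeword prefix another?):
  C='0' vs A='10': no prefix
  C='0' vs G='110': no prefix
  C='0' vs B='111': no prefix
  A='10' vs C='0': no prefix
  A='10' vs G='110': no prefix
  A='10' vs B='111': no prefix
  G='110' vs C='0': no prefix
  G='110' vs A='10': no prefix
  G='110' vs B='111': no prefix
  B='111' vs C='0': no prefix
  B='111' vs A='10': no prefix
  B='111' vs G='110': no prefix
No violation found over all pairs.

YES -- this is a valid prefix code. No codeword is a prefix of any other codeword.


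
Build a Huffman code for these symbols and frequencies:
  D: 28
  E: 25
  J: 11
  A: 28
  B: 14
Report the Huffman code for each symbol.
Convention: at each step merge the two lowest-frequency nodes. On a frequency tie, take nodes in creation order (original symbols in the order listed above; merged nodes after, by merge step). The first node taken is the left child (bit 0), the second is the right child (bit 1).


Huffman tree construction:
Step 1: Merge J(11) + B(14) = 25
Step 2: Merge E(25) + (J+B)(25) = 50
Step 3: Merge D(28) + A(28) = 56
Step 4: Merge (E+(J+B))(50) + (D+A)(56) = 106
Read each symbol's code off the tree from the root (left child = 0, right child = 1).

Codes:
  D: 10 (length 2)
  E: 00 (length 2)
  J: 010 (length 3)
  A: 11 (length 2)
  B: 011 (length 3)
Average code length: 237/106 = 2.2358 bits/symbol


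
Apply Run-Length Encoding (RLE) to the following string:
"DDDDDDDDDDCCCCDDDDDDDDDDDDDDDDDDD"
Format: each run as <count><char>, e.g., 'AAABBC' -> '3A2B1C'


Scanning runs left to right:
  i=0: run of 'D' x 10 -> '10D'
  i=10: run of 'C' x 4 -> '4C'
  i=14: run of 'D' x 19 -> '19D'

RLE = 10D4C19D


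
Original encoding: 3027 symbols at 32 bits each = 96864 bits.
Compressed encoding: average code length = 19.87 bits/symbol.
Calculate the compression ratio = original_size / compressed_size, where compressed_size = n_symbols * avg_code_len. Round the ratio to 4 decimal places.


original_size = n_symbols * orig_bits = 3027 * 32 = 96864 bits
compressed_size = n_symbols * avg_code_len = 3027 * 19.87 = 60146.49 bits
ratio = original_size / compressed_size = 96864 / 60146.49 = 1.6105

Compression ratio = 1.6105


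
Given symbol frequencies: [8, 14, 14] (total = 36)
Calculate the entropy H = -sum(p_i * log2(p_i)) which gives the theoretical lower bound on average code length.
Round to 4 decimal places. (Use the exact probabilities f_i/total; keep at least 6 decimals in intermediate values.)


Per-symbol terms -p_i * log2(p_i) with p_i = f_i/36:
  p = 8/36 = 0.222222: log2(p) = -2.169925, -p*log2(p) = 0.482206
  p = 14/36 = 0.388889: log2(p) = -1.362570, -p*log2(p) = 0.529888
  p = 14/36 = 0.388889: log2(p) = -1.362570, -p*log2(p) = 0.529888
H = 0.482206 + 0.529888 + 0.529888 = 1.541982

H = 1.542 bits/symbol


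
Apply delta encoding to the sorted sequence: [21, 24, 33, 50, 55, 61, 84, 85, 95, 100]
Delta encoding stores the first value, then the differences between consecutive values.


First value: 21
Deltas:
  24 - 21 = 3
  33 - 24 = 9
  50 - 33 = 17
  55 - 50 = 5
  61 - 55 = 6
  84 - 61 = 23
  85 - 84 = 1
  95 - 85 = 10
  100 - 95 = 5


Delta encoded: [21, 3, 9, 17, 5, 6, 23, 1, 10, 5]


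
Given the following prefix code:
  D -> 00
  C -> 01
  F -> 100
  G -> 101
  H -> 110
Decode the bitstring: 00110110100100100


Decoding step by step:
Bits 00 -> D
Bits 110 -> H
Bits 110 -> H
Bits 100 -> F
Bits 100 -> F
Bits 100 -> F


Decoded message: DHHFFF


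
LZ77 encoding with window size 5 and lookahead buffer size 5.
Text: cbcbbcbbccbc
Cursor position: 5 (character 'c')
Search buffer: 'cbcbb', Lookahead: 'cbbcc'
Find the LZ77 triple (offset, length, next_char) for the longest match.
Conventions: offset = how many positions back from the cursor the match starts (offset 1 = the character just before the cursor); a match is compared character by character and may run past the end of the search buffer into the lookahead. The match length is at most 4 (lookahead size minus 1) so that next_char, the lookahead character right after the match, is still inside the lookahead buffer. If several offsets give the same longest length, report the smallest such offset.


Try each offset into the search buffer:
  offset=1 (pos 4, char 'b'): match length 0
  offset=2 (pos 3, char 'b'): match length 0
  offset=3 (pos 2, char 'c'): match length 4
  offset=4 (pos 1, char 'b'): match length 0
  offset=5 (pos 0, char 'c'): match length 2
Longest match has length 4 at offset 3.
next_char = character at position 5 + 4 = 9 -> 'c'

Best match: offset=3, length=4 (matching 'cbbc' starting at position 2)
LZ77 triple: (3, 4, 'c')


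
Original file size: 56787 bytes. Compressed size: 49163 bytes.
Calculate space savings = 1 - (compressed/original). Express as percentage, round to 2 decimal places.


ratio = compressed/original = 49163/56787 = 0.865744
savings = 1 - ratio = 1 - 0.865744 = 0.134256
as a percentage: 0.134256 * 100 = 13.43%

Space savings = 1 - 49163/56787 = 13.43%


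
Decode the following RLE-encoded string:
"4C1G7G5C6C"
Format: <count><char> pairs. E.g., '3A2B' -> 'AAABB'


Expanding each <count><char> pair:
  4C -> 'CCCC'
  1G -> 'G'
  7G -> 'GGGGGGG'
  5C -> 'CCCCC'
  6C -> 'CCCCCC'

Decoded = CCCCGGGGGGGGCCCCCCCCCCC


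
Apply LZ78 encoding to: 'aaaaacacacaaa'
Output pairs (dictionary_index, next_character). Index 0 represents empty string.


LZ78 encoding steps:
Dictionary: {0: ''}
Step 1: w='' (idx 0), next='a' -> output (0, 'a'), add 'a' as idx 1
Step 2: w='a' (idx 1), next='a' -> output (1, 'a'), add 'aa' as idx 2
Step 3: w='aa' (idx 2), next='c' -> output (2, 'c'), add 'aac' as idx 3
Step 4: w='a' (idx 1), next='c' -> output (1, 'c'), add 'ac' as idx 4
Step 5: w='ac' (idx 4), next='a' -> output (4, 'a'), add 'aca' as idx 5
Step 6: w='aa' (idx 2), end of input -> output (2, '')


Encoded: [(0, 'a'), (1, 'a'), (2, 'c'), (1, 'c'), (4, 'a'), (2, '')]


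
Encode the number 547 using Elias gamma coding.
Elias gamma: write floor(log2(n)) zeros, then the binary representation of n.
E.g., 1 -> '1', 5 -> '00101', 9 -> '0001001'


num_bits = floor(log2(547)) + 1 = 10
leading_zeros = num_bits - 1 = 9
binary(547) = 1000100011

Elias gamma(547) = '000000000' + '1000100011' = 0000000001000100011 (19 bits)


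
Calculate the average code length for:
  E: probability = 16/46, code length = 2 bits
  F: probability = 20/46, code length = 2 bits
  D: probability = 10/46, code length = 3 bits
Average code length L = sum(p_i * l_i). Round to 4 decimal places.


Weighted contributions p_i * l_i:
  E: (16/46) * 2 = 32/46
  F: (20/46) * 2 = 40/46
  D: (10/46) * 3 = 30/46
Sum = (32 + 40 + 30)/46 = 102/46

L = 102/46 = 2.2174 bits/symbol


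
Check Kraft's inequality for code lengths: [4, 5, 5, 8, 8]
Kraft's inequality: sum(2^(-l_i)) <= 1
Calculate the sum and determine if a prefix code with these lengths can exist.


Sum = 2^(-4) + 2^(-5) + 2^(-5) + 2^(-8) + 2^(-8)
    = 0.0625 + 0.03125 + 0.03125 + 0.00390625 + 0.00390625
    = 34/256 = 0.1328125
Since 0.1328125 <= 1, Kraft's inequality IS satisfied.
A prefix code with these lengths CAN exist.

Kraft sum = 0.1328125. Satisfied.


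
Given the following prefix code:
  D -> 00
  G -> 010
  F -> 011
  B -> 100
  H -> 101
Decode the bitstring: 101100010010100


Decoding step by step:
Bits 101 -> H
Bits 100 -> B
Bits 010 -> G
Bits 010 -> G
Bits 100 -> B


Decoded message: HBGGB


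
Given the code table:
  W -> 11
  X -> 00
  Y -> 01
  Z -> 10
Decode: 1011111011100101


Decoding:
10 -> Z
11 -> W
11 -> W
10 -> Z
11 -> W
10 -> Z
01 -> Y
01 -> Y


Result: ZWWZWZYY


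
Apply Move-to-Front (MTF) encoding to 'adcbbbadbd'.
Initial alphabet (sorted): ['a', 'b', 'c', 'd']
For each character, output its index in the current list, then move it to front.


MTF encoding:
'a': index 0 in ['a', 'b', 'c', 'd'] -> ['a', 'b', 'c', 'd']
'd': index 3 in ['a', 'b', 'c', 'd'] -> ['d', 'a', 'b', 'c']
'c': index 3 in ['d', 'a', 'b', 'c'] -> ['c', 'd', 'a', 'b']
'b': index 3 in ['c', 'd', 'a', 'b'] -> ['b', 'c', 'd', 'a']
'b': index 0 in ['b', 'c', 'd', 'a'] -> ['b', 'c', 'd', 'a']
'b': index 0 in ['b', 'c', 'd', 'a'] -> ['b', 'c', 'd', 'a']
'a': index 3 in ['b', 'c', 'd', 'a'] -> ['a', 'b', 'c', 'd']
'd': index 3 in ['a', 'b', 'c', 'd'] -> ['d', 'a', 'b', 'c']
'b': index 2 in ['d', 'a', 'b', 'c'] -> ['b', 'd', 'a', 'c']
'd': index 1 in ['b', 'd', 'a', 'c'] -> ['d', 'b', 'a', 'c']


Output: [0, 3, 3, 3, 0, 0, 3, 3, 2, 1]


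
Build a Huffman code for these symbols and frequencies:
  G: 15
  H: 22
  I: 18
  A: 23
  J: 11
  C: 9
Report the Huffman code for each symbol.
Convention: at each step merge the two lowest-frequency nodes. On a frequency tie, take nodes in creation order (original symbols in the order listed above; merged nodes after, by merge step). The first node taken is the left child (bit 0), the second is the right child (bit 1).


Huffman tree construction:
Step 1: Merge C(9) + J(11) = 20
Step 2: Merge G(15) + I(18) = 33
Step 3: Merge (C+J)(20) + H(22) = 42
Step 4: Merge A(23) + (G+I)(33) = 56
Step 5: Merge ((C+J)+H)(42) + (A+(G+I))(56) = 98
Read each symbol's code off the tree from the root (left child = 0, right child = 1).

Codes:
  G: 110 (length 3)
  H: 01 (length 2)
  I: 111 (length 3)
  A: 10 (length 2)
  J: 001 (length 3)
  C: 000 (length 3)
Average code length: 249/98 = 2.5408 bits/symbol


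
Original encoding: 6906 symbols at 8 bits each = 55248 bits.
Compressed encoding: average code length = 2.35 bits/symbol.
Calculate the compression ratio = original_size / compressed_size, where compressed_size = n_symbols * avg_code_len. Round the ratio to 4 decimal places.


original_size = n_symbols * orig_bits = 6906 * 8 = 55248 bits
compressed_size = n_symbols * avg_code_len = 6906 * 2.35 = 16229.1 bits
ratio = original_size / compressed_size = 55248 / 16229.1 = 3.4043

Compression ratio = 3.4043


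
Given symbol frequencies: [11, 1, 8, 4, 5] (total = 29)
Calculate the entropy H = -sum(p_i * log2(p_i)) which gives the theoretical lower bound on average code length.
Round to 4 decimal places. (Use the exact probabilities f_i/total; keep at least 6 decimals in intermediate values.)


Per-symbol terms -p_i * log2(p_i) with p_i = f_i/29:
  p = 11/29 = 0.379310: log2(p) = -1.398549, -p*log2(p) = 0.530484
  p = 1/29 = 0.034483: log2(p) = -4.857981, -p*log2(p) = 0.167517
  p = 8/29 = 0.275862: log2(p) = -1.857981, -p*log2(p) = 0.512546
  p = 4/29 = 0.137931: log2(p) = -2.857981, -p*log2(p) = 0.394204
  p = 5/29 = 0.172414: log2(p) = -2.536053, -p*log2(p) = 0.437251
H = 0.530484 + 0.167517 + 0.512546 + 0.394204 + 0.437251 = 2.042002

H = 2.042 bits/symbol


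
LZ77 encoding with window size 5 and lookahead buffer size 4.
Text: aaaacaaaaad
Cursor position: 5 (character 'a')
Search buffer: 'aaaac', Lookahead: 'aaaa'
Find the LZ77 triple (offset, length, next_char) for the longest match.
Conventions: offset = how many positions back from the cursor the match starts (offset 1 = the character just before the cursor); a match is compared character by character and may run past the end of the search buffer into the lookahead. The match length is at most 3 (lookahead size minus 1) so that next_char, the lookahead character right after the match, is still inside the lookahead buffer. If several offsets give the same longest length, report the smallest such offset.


Try each offset into the search buffer:
  offset=1 (pos 4, char 'c'): match length 0
  offset=2 (pos 3, char 'a'): match length 1
  offset=3 (pos 2, char 'a'): match length 2
  offset=4 (pos 1, char 'a'): match length 3
  offset=5 (pos 0, char 'a'): match length 3
Longest match has length 3, found at offsets 4, 5; take the smallest, offset 4.
next_char = character at position 5 + 3 = 8 -> 'a'

Best match: offset=4, length=3 (matching 'aaa' starting at position 1)
LZ77 triple: (4, 3, 'a')


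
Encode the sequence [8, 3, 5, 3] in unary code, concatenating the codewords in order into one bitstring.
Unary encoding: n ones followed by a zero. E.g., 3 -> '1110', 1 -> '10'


Encode each number as n ones followed by a terminating 0:
  8 -> 111111110 (9 bits)
  3 -> 1110 (4 bits)
  5 -> 111110 (6 bits)
  3 -> 1110 (4 bits)
Total length = 9 + 4 + 6 + 4 = 23 bits.

Unary([8, 3, 5, 3]) = 11111111011101111101110 (23 bits)


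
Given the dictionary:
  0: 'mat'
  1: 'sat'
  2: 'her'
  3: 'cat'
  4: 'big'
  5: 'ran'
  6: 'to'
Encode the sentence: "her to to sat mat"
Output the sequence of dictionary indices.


Look up each word in the dictionary:
  'her' -> 2
  'to' -> 6
  'to' -> 6
  'sat' -> 1
  'mat' -> 0

Encoded: [2, 6, 6, 1, 0]


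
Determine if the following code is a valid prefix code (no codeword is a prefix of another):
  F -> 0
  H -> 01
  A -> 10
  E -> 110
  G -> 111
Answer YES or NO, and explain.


Checking each pair (does one codeword prefix another?):
  F='0' vs H='01': prefix -- VIOLATION

NO -- this is NOT a valid prefix code. F (0) is a prefix of H (01).


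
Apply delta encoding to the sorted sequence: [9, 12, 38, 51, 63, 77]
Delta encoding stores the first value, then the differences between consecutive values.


First value: 9
Deltas:
  12 - 9 = 3
  38 - 12 = 26
  51 - 38 = 13
  63 - 51 = 12
  77 - 63 = 14


Delta encoded: [9, 3, 26, 13, 12, 14]


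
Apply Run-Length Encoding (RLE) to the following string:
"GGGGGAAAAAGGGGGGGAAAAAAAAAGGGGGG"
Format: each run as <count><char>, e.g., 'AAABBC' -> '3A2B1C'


Scanning runs left to right:
  i=0: run of 'G' x 5 -> '5G'
  i=5: run of 'A' x 5 -> '5A'
  i=10: run of 'G' x 7 -> '7G'
  i=17: run of 'A' x 9 -> '9A'
  i=26: run of 'G' x 6 -> '6G'

RLE = 5G5A7G9A6G


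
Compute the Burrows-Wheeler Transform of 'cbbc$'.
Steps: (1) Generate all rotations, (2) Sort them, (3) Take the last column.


Rotations (sorted):
  0: $cbbc -> last char: c
  1: bbc$c -> last char: c
  2: bc$cb -> last char: b
  3: c$cbb -> last char: b
  4: cbbc$ -> last char: $


BWT = ccbb$


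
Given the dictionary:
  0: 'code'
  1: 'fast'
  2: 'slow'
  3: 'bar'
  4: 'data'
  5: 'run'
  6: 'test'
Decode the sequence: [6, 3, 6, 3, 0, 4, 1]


Look up each index in the dictionary:
  6 -> 'test'
  3 -> 'bar'
  6 -> 'test'
  3 -> 'bar'
  0 -> 'code'
  4 -> 'data'
  1 -> 'fast'

Decoded: "test bar test bar code data fast"


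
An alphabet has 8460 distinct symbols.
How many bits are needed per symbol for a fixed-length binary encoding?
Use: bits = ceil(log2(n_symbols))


log2(8460) = 13.0464
Bracket: 2^13 = 8192 < 8460 <= 2^14 = 16384
So ceil(log2(8460)) = 14

bits = ceil(log2(8460)) = ceil(13.0464) = 14 bits


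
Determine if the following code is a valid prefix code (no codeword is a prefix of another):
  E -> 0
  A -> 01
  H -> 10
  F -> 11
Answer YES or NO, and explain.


Checking each pair (does one codeword prefix another?):
  E='0' vs A='01': prefix -- VIOLATION

NO -- this is NOT a valid prefix code. E (0) is a prefix of A (01).


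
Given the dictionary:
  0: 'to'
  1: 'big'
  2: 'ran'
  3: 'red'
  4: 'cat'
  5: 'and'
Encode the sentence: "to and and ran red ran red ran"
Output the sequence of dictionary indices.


Look up each word in the dictionary:
  'to' -> 0
  'and' -> 5
  'and' -> 5
  'ran' -> 2
  'red' -> 3
  'ran' -> 2
  'red' -> 3
  'ran' -> 2

Encoded: [0, 5, 5, 2, 3, 2, 3, 2]


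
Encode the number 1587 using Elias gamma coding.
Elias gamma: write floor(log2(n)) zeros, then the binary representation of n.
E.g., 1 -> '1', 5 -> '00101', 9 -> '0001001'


num_bits = floor(log2(1587)) + 1 = 11
leading_zeros = num_bits - 1 = 10
binary(1587) = 11000110011

Elias gamma(1587) = '0000000000' + '11000110011' = 000000000011000110011 (21 bits)


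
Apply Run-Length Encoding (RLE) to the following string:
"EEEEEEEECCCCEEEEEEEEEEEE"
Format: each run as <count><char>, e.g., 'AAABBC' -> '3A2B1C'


Scanning runs left to right:
  i=0: run of 'E' x 8 -> '8E'
  i=8: run of 'C' x 4 -> '4C'
  i=12: run of 'E' x 12 -> '12E'

RLE = 8E4C12E


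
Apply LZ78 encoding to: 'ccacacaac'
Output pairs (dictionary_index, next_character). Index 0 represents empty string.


LZ78 encoding steps:
Dictionary: {0: ''}
Step 1: w='' (idx 0), next='c' -> output (0, 'c'), add 'c' as idx 1
Step 2: w='c' (idx 1), next='a' -> output (1, 'a'), add 'ca' as idx 2
Step 3: w='ca' (idx 2), next='c' -> output (2, 'c'), add 'cac' as idx 3
Step 4: w='' (idx 0), next='a' -> output (0, 'a'), add 'a' as idx 4
Step 5: w='a' (idx 4), next='c' -> output (4, 'c'), add 'ac' as idx 5


Encoded: [(0, 'c'), (1, 'a'), (2, 'c'), (0, 'a'), (4, 'c')]


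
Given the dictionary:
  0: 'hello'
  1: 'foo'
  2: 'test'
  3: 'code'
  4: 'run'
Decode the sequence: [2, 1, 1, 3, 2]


Look up each index in the dictionary:
  2 -> 'test'
  1 -> 'foo'
  1 -> 'foo'
  3 -> 'code'
  2 -> 'test'

Decoded: "test foo foo code test"


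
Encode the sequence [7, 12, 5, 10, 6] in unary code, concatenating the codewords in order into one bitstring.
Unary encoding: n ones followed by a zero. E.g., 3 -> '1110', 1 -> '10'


Encode each number as n ones followed by a terminating 0:
  7 -> 11111110 (8 bits)
  12 -> 1111111111110 (13 bits)
  5 -> 111110 (6 bits)
  10 -> 11111111110 (11 bits)
  6 -> 1111110 (7 bits)
Total length = 8 + 13 + 6 + 11 + 7 = 45 bits.

Unary([7, 12, 5, 10, 6]) = 111111101111111111110111110111111111101111110 (45 bits)


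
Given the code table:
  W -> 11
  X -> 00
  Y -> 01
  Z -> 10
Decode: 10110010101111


Decoding:
10 -> Z
11 -> W
00 -> X
10 -> Z
10 -> Z
11 -> W
11 -> W


Result: ZWXZZWW


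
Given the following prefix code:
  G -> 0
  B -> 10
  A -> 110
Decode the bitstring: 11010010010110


Decoding step by step:
Bits 110 -> A
Bits 10 -> B
Bits 0 -> G
Bits 10 -> B
Bits 0 -> G
Bits 10 -> B
Bits 110 -> A


Decoded message: ABGBGBA


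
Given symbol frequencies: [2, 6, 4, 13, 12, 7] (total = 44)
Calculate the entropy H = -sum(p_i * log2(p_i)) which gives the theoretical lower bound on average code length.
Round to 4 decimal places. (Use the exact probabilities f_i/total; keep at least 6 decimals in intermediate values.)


Per-symbol terms -p_i * log2(p_i) with p_i = f_i/44:
  p = 2/44 = 0.045455: log2(p) = -4.459432, -p*log2(p) = 0.202701
  p = 6/44 = 0.136364: log2(p) = -2.874469, -p*log2(p) = 0.391973
  p = 4/44 = 0.090909: log2(p) = -3.459432, -p*log2(p) = 0.314494
  p = 13/44 = 0.295455: log2(p) = -1.758992, -p*log2(p) = 0.519702
  p = 12/44 = 0.272727: log2(p) = -1.874469, -p*log2(p) = 0.511219
  p = 7/44 = 0.159091: log2(p) = -2.652077, -p*log2(p) = 0.421921
H = 0.202701 + 0.391973 + 0.314494 + 0.519702 + 0.511219 + 0.421921 = 2.362010

H = 2.362 bits/symbol


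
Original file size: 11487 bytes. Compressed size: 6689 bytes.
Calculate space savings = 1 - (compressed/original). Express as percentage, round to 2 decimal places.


ratio = compressed/original = 6689/11487 = 0.58231
savings = 1 - ratio = 1 - 0.58231 = 0.41769
as a percentage: 0.41769 * 100 = 41.77%

Space savings = 1 - 6689/11487 = 41.77%


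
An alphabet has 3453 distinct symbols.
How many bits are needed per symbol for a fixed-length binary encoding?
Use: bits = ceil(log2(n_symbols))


log2(3453) = 11.7536
Bracket: 2^11 = 2048 < 3453 <= 2^12 = 4096
So ceil(log2(3453)) = 12

bits = ceil(log2(3453)) = ceil(11.7536) = 12 bits


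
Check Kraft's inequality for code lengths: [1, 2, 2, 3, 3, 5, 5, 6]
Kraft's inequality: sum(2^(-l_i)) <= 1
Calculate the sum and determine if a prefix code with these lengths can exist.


Sum = 2^(-1) + 2^(-2) + 2^(-2) + 2^(-3) + 2^(-3) + 2^(-5) + 2^(-5) + 2^(-6)
    = 0.5 + 0.25 + 0.25 + 0.125 + 0.125 + 0.03125 + 0.03125 + 0.015625
    = 85/64 = 1.328125
Since 1.328125 > 1, Kraft's inequality is NOT satisfied.
A prefix code with these lengths CANNOT exist.

Kraft sum = 1.328125. Not satisfied.


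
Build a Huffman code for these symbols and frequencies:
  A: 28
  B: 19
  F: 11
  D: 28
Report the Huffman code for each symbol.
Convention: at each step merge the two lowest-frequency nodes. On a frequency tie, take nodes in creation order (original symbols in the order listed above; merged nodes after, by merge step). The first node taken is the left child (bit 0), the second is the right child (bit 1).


Huffman tree construction:
Step 1: Merge F(11) + B(19) = 30
Step 2: Merge A(28) + D(28) = 56
Step 3: Merge (F+B)(30) + (A+D)(56) = 86
Read each symbol's code off the tree from the root (left child = 0, right child = 1).

Codes:
  A: 10 (length 2)
  B: 01 (length 2)
  F: 00 (length 2)
  D: 11 (length 2)
Average code length: 172/86 = 2.0000 bits/symbol


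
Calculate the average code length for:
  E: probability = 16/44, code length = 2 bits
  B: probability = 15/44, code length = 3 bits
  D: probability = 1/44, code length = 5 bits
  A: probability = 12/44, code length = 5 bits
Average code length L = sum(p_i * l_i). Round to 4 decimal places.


Weighted contributions p_i * l_i:
  E: (16/44) * 2 = 32/44
  B: (15/44) * 3 = 45/44
  D: (1/44) * 5 = 5/44
  A: (12/44) * 5 = 60/44
Sum = (32 + 45 + 5 + 60)/44 = 142/44

L = 142/44 = 3.2273 bits/symbol


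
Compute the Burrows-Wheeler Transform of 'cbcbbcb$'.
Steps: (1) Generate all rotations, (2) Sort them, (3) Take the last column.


Rotations (sorted):
  0: $cbcbbcb -> last char: b
  1: b$cbcbbc -> last char: c
  2: bbcb$cbc -> last char: c
  3: bcb$cbcb -> last char: b
  4: bcbbcb$c -> last char: c
  5: cb$cbcbb -> last char: b
  6: cbbcb$cb -> last char: b
  7: cbcbbcb$ -> last char: $


BWT = bccbcbb$


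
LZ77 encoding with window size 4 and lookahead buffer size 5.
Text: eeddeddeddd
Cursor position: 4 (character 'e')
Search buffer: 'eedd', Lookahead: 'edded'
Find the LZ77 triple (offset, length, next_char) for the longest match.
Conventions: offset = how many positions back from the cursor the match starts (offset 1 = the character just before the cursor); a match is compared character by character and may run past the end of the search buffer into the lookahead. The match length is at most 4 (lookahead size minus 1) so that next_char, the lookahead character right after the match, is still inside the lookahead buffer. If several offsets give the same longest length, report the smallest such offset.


Try each offset into the search buffer:
  offset=1 (pos 3, char 'd'): match length 0
  offset=2 (pos 2, char 'd'): match length 0
  offset=3 (pos 1, char 'e'): match length 4
  offset=4 (pos 0, char 'e'): match length 1
Longest match has length 4 at offset 3.
next_char = character at position 4 + 4 = 8 -> 'd'

Best match: offset=3, length=4 (matching 'edde' starting at position 1)
LZ77 triple: (3, 4, 'd')


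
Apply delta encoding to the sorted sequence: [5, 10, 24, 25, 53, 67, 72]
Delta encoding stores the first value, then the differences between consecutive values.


First value: 5
Deltas:
  10 - 5 = 5
  24 - 10 = 14
  25 - 24 = 1
  53 - 25 = 28
  67 - 53 = 14
  72 - 67 = 5


Delta encoded: [5, 5, 14, 1, 28, 14, 5]


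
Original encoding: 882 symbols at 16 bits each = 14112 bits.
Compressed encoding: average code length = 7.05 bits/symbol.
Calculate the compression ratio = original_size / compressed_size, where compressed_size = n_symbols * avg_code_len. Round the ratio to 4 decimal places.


original_size = n_symbols * orig_bits = 882 * 16 = 14112 bits
compressed_size = n_symbols * avg_code_len = 882 * 7.05 = 6218.1 bits
ratio = original_size / compressed_size = 14112 / 6218.1 = 2.2695

Compression ratio = 2.2695


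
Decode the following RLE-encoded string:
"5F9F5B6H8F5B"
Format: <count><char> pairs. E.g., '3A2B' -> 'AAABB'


Expanding each <count><char> pair:
  5F -> 'FFFFF'
  9F -> 'FFFFFFFFF'
  5B -> 'BBBBB'
  6H -> 'HHHHHH'
  8F -> 'FFFFFFFF'
  5B -> 'BBBBB'

Decoded = FFFFFFFFFFFFFFBBBBBHHHHHHFFFFFFFFBBBBB


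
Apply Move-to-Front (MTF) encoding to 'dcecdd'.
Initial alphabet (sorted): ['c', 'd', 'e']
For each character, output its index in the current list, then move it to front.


MTF encoding:
'd': index 1 in ['c', 'd', 'e'] -> ['d', 'c', 'e']
'c': index 1 in ['d', 'c', 'e'] -> ['c', 'd', 'e']
'e': index 2 in ['c', 'd', 'e'] -> ['e', 'c', 'd']
'c': index 1 in ['e', 'c', 'd'] -> ['c', 'e', 'd']
'd': index 2 in ['c', 'e', 'd'] -> ['d', 'c', 'e']
'd': index 0 in ['d', 'c', 'e'] -> ['d', 'c', 'e']


Output: [1, 1, 2, 1, 2, 0]


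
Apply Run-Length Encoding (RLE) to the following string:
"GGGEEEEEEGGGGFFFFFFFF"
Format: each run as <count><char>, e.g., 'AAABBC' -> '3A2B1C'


Scanning runs left to right:
  i=0: run of 'G' x 3 -> '3G'
  i=3: run of 'E' x 6 -> '6E'
  i=9: run of 'G' x 4 -> '4G'
  i=13: run of 'F' x 8 -> '8F'

RLE = 3G6E4G8F


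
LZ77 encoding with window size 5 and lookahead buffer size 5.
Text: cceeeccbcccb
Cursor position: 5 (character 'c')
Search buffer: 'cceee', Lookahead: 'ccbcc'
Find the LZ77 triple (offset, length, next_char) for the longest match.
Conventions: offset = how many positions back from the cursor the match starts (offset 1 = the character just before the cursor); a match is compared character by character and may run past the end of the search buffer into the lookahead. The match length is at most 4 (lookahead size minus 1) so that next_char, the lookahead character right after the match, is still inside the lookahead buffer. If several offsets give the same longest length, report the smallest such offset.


Try each offset into the search buffer:
  offset=1 (pos 4, char 'e'): match length 0
  offset=2 (pos 3, char 'e'): match length 0
  offset=3 (pos 2, char 'e'): match length 0
  offset=4 (pos 1, char 'c'): match length 1
  offset=5 (pos 0, char 'c'): match length 2
Longest match has length 2 at offset 5.
next_char = character at position 5 + 2 = 7 -> 'b'

Best match: offset=5, length=2 (matching 'cc' starting at position 0)
LZ77 triple: (5, 2, 'b')


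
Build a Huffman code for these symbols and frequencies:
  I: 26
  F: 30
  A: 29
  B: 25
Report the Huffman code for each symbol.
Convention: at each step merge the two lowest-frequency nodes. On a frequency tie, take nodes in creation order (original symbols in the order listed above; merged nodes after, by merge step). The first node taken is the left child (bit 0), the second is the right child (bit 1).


Huffman tree construction:
Step 1: Merge B(25) + I(26) = 51
Step 2: Merge A(29) + F(30) = 59
Step 3: Merge (B+I)(51) + (A+F)(59) = 110
Read each symbol's code off the tree from the root (left child = 0, right child = 1).

Codes:
  I: 01 (length 2)
  F: 11 (length 2)
  A: 10 (length 2)
  B: 00 (length 2)
Average code length: 220/110 = 2.0000 bits/symbol


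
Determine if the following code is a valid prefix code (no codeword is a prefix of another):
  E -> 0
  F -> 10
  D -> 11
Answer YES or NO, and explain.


Checking each pair (does one codeword prefix another?):
  E='0' vs F='10': no prefix
  E='0' vs D='11': no prefix
  F='10' vs E='0': no prefix
  F='10' vs D='11': no prefix
  D='11' vs E='0': no prefix
  D='11' vs F='10': no prefix
No violation found over all pairs.

YES -- this is a valid prefix code. No codeword is a prefix of any other codeword.


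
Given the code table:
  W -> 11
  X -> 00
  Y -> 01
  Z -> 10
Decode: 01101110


Decoding:
01 -> Y
10 -> Z
11 -> W
10 -> Z


Result: YZWZ


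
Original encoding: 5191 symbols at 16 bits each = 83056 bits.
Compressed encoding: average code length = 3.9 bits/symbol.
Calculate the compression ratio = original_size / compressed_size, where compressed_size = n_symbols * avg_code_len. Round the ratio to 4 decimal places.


original_size = n_symbols * orig_bits = 5191 * 16 = 83056 bits
compressed_size = n_symbols * avg_code_len = 5191 * 3.9 = 20244.9 bits
ratio = original_size / compressed_size = 83056 / 20244.9 = 4.1026

Compression ratio = 4.1026


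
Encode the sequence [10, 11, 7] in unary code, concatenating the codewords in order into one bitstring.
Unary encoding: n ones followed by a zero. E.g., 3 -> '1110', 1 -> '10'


Encode each number as n ones followed by a terminating 0:
  10 -> 11111111110 (11 bits)
  11 -> 111111111110 (12 bits)
  7 -> 11111110 (8 bits)
Total length = 11 + 12 + 8 = 31 bits.

Unary([10, 11, 7]) = 1111111111011111111111011111110 (31 bits)


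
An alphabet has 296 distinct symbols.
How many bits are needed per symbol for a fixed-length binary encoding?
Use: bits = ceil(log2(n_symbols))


log2(296) = 8.2095
Bracket: 2^8 = 256 < 296 <= 2^9 = 512
So ceil(log2(296)) = 9

bits = ceil(log2(296)) = ceil(8.2095) = 9 bits


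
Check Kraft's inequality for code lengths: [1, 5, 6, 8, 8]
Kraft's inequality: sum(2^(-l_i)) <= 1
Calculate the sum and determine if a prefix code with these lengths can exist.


Sum = 2^(-1) + 2^(-5) + 2^(-6) + 2^(-8) + 2^(-8)
    = 0.5 + 0.03125 + 0.015625 + 0.00390625 + 0.00390625
    = 142/256 = 0.5546875
Since 0.5546875 <= 1, Kraft's inequality IS satisfied.
A prefix code with these lengths CAN exist.

Kraft sum = 0.5546875. Satisfied.


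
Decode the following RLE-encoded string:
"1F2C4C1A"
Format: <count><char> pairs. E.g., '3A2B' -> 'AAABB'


Expanding each <count><char> pair:
  1F -> 'F'
  2C -> 'CC'
  4C -> 'CCCC'
  1A -> 'A'

Decoded = FCCCCCCA


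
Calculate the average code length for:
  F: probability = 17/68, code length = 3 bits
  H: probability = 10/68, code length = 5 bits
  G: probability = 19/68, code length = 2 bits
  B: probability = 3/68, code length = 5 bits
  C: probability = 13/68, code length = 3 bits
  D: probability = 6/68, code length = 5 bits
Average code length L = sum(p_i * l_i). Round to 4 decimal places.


Weighted contributions p_i * l_i:
  F: (17/68) * 3 = 51/68
  H: (10/68) * 5 = 50/68
  G: (19/68) * 2 = 38/68
  B: (3/68) * 5 = 15/68
  C: (13/68) * 3 = 39/68
  D: (6/68) * 5 = 30/68
Sum = (51 + 50 + 38 + 15 + 39 + 30)/68 = 223/68

L = 223/68 = 3.2794 bits/symbol


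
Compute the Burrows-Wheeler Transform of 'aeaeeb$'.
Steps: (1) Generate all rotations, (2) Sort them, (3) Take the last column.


Rotations (sorted):
  0: $aeaeeb -> last char: b
  1: aeaeeb$ -> last char: $
  2: aeeb$ae -> last char: e
  3: b$aeaee -> last char: e
  4: eaeeb$a -> last char: a
  5: eb$aeae -> last char: e
  6: eeb$aea -> last char: a


BWT = b$eeaea


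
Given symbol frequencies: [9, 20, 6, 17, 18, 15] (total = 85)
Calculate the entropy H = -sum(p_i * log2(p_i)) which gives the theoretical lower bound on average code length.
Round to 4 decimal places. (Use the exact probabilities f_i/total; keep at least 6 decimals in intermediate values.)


Per-symbol terms -p_i * log2(p_i) with p_i = f_i/85:
  p = 9/85 = 0.105882: log2(p) = -3.239466, -p*log2(p) = 0.343002
  p = 20/85 = 0.235294: log2(p) = -2.087463, -p*log2(p) = 0.491168
  p = 6/85 = 0.070588: log2(p) = -3.824428, -p*log2(p) = 0.269960
  p = 17/85 = 0.200000: log2(p) = -2.321928, -p*log2(p) = 0.464386
  p = 18/85 = 0.211765: log2(p) = -2.239466, -p*log2(p) = 0.474240
  p = 15/85 = 0.176471: log2(p) = -2.502500, -p*log2(p) = 0.441618
H = 0.343002 + 0.491168 + 0.269960 + 0.464386 + 0.474240 + 0.441618 = 2.484374

H = 2.4844 bits/symbol


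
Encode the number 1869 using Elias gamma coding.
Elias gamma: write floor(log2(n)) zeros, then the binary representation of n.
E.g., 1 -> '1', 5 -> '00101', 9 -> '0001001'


num_bits = floor(log2(1869)) + 1 = 11
leading_zeros = num_bits - 1 = 10
binary(1869) = 11101001101

Elias gamma(1869) = '0000000000' + '11101001101' = 000000000011101001101 (21 bits)


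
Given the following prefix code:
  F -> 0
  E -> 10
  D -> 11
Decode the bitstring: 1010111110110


Decoding step by step:
Bits 10 -> E
Bits 10 -> E
Bits 11 -> D
Bits 11 -> D
Bits 10 -> E
Bits 11 -> D
Bits 0 -> F


Decoded message: EEDDEDF


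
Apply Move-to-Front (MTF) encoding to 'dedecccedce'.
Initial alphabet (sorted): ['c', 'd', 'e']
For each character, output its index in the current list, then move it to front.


MTF encoding:
'd': index 1 in ['c', 'd', 'e'] -> ['d', 'c', 'e']
'e': index 2 in ['d', 'c', 'e'] -> ['e', 'd', 'c']
'd': index 1 in ['e', 'd', 'c'] -> ['d', 'e', 'c']
'e': index 1 in ['d', 'e', 'c'] -> ['e', 'd', 'c']
'c': index 2 in ['e', 'd', 'c'] -> ['c', 'e', 'd']
'c': index 0 in ['c', 'e', 'd'] -> ['c', 'e', 'd']
'c': index 0 in ['c', 'e', 'd'] -> ['c', 'e', 'd']
'e': index 1 in ['c', 'e', 'd'] -> ['e', 'c', 'd']
'd': index 2 in ['e', 'c', 'd'] -> ['d', 'e', 'c']
'c': index 2 in ['d', 'e', 'c'] -> ['c', 'd', 'e']
'e': index 2 in ['c', 'd', 'e'] -> ['e', 'c', 'd']


Output: [1, 2, 1, 1, 2, 0, 0, 1, 2, 2, 2]


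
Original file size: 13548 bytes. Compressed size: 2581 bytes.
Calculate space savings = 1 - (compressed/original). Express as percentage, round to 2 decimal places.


ratio = compressed/original = 2581/13548 = 0.190508
savings = 1 - ratio = 1 - 0.190508 = 0.809492
as a percentage: 0.809492 * 100 = 80.95%

Space savings = 1 - 2581/13548 = 80.95%


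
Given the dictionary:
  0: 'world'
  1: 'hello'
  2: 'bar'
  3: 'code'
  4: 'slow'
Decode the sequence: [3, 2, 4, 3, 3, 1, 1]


Look up each index in the dictionary:
  3 -> 'code'
  2 -> 'bar'
  4 -> 'slow'
  3 -> 'code'
  3 -> 'code'
  1 -> 'hello'
  1 -> 'hello'

Decoded: "code bar slow code code hello hello"


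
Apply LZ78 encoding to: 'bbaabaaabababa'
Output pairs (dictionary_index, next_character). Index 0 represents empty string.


LZ78 encoding steps:
Dictionary: {0: ''}
Step 1: w='' (idx 0), next='b' -> output (0, 'b'), add 'b' as idx 1
Step 2: w='b' (idx 1), next='a' -> output (1, 'a'), add 'ba' as idx 2
Step 3: w='' (idx 0), next='a' -> output (0, 'a'), add 'a' as idx 3
Step 4: w='ba' (idx 2), next='a' -> output (2, 'a'), add 'baa' as idx 4
Step 5: w='a' (idx 3), next='b' -> output (3, 'b'), add 'ab' as idx 5
Step 6: w='ab' (idx 5), next='a' -> output (5, 'a'), add 'aba' as idx 6
Step 7: w='ba' (idx 2), end of input -> output (2, '')


Encoded: [(0, 'b'), (1, 'a'), (0, 'a'), (2, 'a'), (3, 'b'), (5, 'a'), (2, '')]
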